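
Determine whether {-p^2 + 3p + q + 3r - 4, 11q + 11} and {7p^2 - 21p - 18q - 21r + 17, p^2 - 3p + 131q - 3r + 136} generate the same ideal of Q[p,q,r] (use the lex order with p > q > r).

Since reduced Gröbner bases are canonical representatives of ideals under a given ordering, it suffices to compute and compare them.
Buchberger on the first generating set:
f_1 = -p^2 + 3p + q + 3r - 4, LT = p^2.
f_2 = 11q + 11, LT = q.

The S-polynomials (S(f_1,f_2)) all reduce to 0 modulo the current basis, so we have a Gröbner basis.
Inter-reduce: drop elements whose leading term is divisible by another's, tail-reduce, and make monic.
Reduced Gröbner basis: {p^2 - 3p - 3r + 5, q + 1}.

Buchberger on the second generating set:
h_1 = 7p^2 - 21p - 18q - 21r + 17, LT = p^2.
h_2 = p^2 - 3p + 131q - 3r + 136, LT = p^2.

S(h_1,h_2): lcm = p^2. S = -935/7q - 935/7.
  reduce S modulo (h_1, h_2):
  remainder -935/7q - 935/7 ≠ 0; add k_3 = -935/7q - 935/7 to the basis.

The other S-polynomials (S(h_1,k_3), S(h_2,k_3)) all reduce to 0 modulo the current basis, so we have a Gröbner basis.
Inter-reduce: drop elements whose leading term is divisible by another's, tail-reduce, and make monic.
Reduced Gröbner basis: {p^2 - 3p - 3r + 5, q + 1}.

The two bases agree; hence the ideals are identical.
The choice of monomial ordering does not affect the verdict — as long as both bases are computed under the same ordering, their equality decides ideal equality.

Yes, the ideals are equal.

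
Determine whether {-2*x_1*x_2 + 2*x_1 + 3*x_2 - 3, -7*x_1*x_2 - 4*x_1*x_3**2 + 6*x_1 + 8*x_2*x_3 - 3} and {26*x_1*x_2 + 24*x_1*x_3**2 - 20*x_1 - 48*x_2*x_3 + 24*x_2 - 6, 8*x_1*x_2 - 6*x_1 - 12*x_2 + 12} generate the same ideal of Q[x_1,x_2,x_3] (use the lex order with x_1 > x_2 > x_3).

No, the ideals differ.

Since reduced Gröbner bases are canonical representatives of ideals under a given ordering, it suffices to compute and compare them.
Buchberger on the first generating set:
f_1 = -2*x_1*x_2 + 2*x_1 + 3*x_2 - 3, LT = x_1*x_2.
f_2 = -7*x_1*x_2 - 4*x_1*x_3**2 + 6*x_1 + 8*x_2*x_3 - 3, LT = x_1*x_2.

S(f_1,f_2): lcm = x_1*x_2. S = -4/7*x_1*x_3**2 - 1/7*x_1 + 8/7*x_2*x_3 - 3/2*x_2 + 15/14.
  leading term x_1*x_3**2: no divisor's leading term divides it; move -4/7*x_1*x_3**2 to the remainder.
  leading term x_1: no divisor's leading term divides it; move -1/7*x_1 to the remainder.
  leading term x_2*x_3: no divisor's leading term divides it; move 8/7*x_2*x_3 to the remainder.
  leading term x_2: no divisor's leading term divides it; move -3/2*x_2 to the remainder.
  leading term 1: no divisor's leading term divides it; move 15/14 to the remainder.
  remainder -4/7*x_1*x_3**2 - 1/7*x_1 + 8/7*x_2*x_3 - 3/2*x_2 + 15/14 ≠ 0; add g_3 = -4/7*x_1*x_3**2 - 1/7*x_1 + 8/7*x_2*x_3 - 3/2*x_2 + 15/14 to the basis.

S(f_1,g_3): lcm = x_1*x_2*x_3**2. S = -1/4*x_1*x_2 - x_1*x_3**2 + 2*x_2**2*x_3 - 21/8*x_2**2 - 3/2*x_2*x_3**2 + 15/8*x_2 + 3/2*x_3**2.
  leading term x_1*x_2: subtract (1/8)·f_1 from -1/4*x_1*x_2 - x_1*x_3**2 + 2*x_2**2*x_3 - 21/8*x_2**2 - 3/2*x_2*x_3**2 + 15/8*x_2 + 3/2*x_3**2 → -x_1*x_3**2 - 1/4*x_1 + 2*x_2**2*x_3 - 21/8*x_2**2 - 3/2*x_2*x_3**2 + 3/2*x_2 + 3/2*x_3**2 + 3/8
  leading term x_1*x_3**2: subtract (7/4)·g_3 from -x_1*x_3**2 - 1/4*x_1 + 2*x_2**2*x_3 - 21/8*x_2**2 - 3/2*x_2*x_3**2 + 3/2*x_2 + 3/2*x_3**2 + 3/8 → 2*x_2**2*x_3 - 21/8*x_2**2 - 3/2*x_2*x_3**2 - 2*x_2*x_3 + 33/8*x_2 + 3/2*x_3**2 - 3/2
  leading term x_2**2*x_3: no divisor's leading term divides it; move 2*x_2**2*x_3 to the remainder.
  leading term x_2**2: no divisor's leading term divides it; move -21/8*x_2**2 to the remainder.
  leading term x_2*x_3**2: no divisor's leading term divides it; move -3/2*x_2*x_3**2 to the remainder.
  leading term x_2*x_3: no divisor's leading term divides it; move -2*x_2*x_3 to the remainder.
  leading term x_2: no divisor's leading term divides it; move 33/8*x_2 to the remainder.
  leading term x_3**2: no divisor's leading term divides it; move 3/2*x_3**2 to the remainder.
  leading term 1: no divisor's leading term divides it; move -3/2 to the remainder.
  remainder 2*x_2**2*x_3 - 21/8*x_2**2 - 3/2*x_2*x_3**2 - 2*x_2*x_3 + 33/8*x_2 + 3/2*x_3**2 - 3/2 ≠ 0; add g_4 = 2*x_2**2*x_3 - 21/8*x_2**2 - 3/2*x_2*x_3**2 - 2*x_2*x_3 + 33/8*x_2 + 3/2*x_3**2 - 3/2 to the basis.

The other S-polynomials (S(f_2,g_3), S(f_1,g_4), S(f_2,g_4), S(g_3,g_4)) all reduce to 0 modulo the current basis, so we have a Gröbner basis.
Inter-reduce: drop elements whose leading term is divisible by another's, tail-reduce, and make monic.
Reduced Gröbner basis: {x_1*x_2 - x_1 - 3/2*x_2 + 3/2, x_1*x_3**2 + 1/4*x_1 - 2*x_2*x_3 + 21/8*x_2 - 15/8, x_2**2*x_3 - 21/16*x_2**2 - 3/4*x_2*x_3**2 - x_2*x_3 + 33/16*x_2 + 3/4*x_3**2 - 3/4}.

Buchberger on the second generating set:
h_1 = 26*x_1*x_2 + 24*x_1*x_3**2 - 20*x_1 - 48*x_2*x_3 + 24*x_2 - 6, LT = x_1*x_2.
h_2 = 8*x_1*x_2 - 6*x_1 - 12*x_2 + 12, LT = x_1*x_2.

S(h_1,h_2): lcm = x_1*x_2. S = 12/13*x_1*x_3**2 - 1/52*x_1 - 24/13*x_2*x_3 + 63/26*x_2 - 45/26.
  leading term x_1*x_3**2: no divisor's leading term divides it; move 12/13*x_1*x_3**2 to the remainder.
  leading term x_1: no divisor's leading term divides it; move -1/52*x_1 to the remainder.
  leading term x_2*x_3: no divisor's leading term divides it; move -24/13*x_2*x_3 to the remainder.
  leading term x_2: no divisor's leading term divides it; move 63/26*x_2 to the remainder.
  leading term 1: no divisor's leading term divides it; move -45/26 to the remainder.
  remainder 12/13*x_1*x_3**2 - 1/52*x_1 - 24/13*x_2*x_3 + 63/26*x_2 - 45/26 ≠ 0; add k_3 = 12/13*x_1*x_3**2 - 1/52*x_1 - 24/13*x_2*x_3 + 63/26*x_2 - 45/26 to the basis.

S(h_1,k_3): lcm = x_1*x_2*x_3**2. S = 1/48*x_1*x_2 + 12/13*x_1*x_3**4 - 10/13*x_1*x_3**2 + 2*x_2**2*x_3 - 21/8*x_2**2 - 24/13*x_2*x_3**3 + 12/13*x_2*x_3**2 + 15/8*x_2 - 3/13*x_3**2.
  leading term x_1*x_2: subtract (1/1248)·h_1 from 1/48*x_1*x_2 + 12/13*x_1*x_3**4 - 10/13*x_1*x_3**2 + 2*x_2**2*x_3 - 21/8*x_2**2 - 24/13*x_2*x_3**3 + 12/13*x_2*x_3**2 + 15/8*x_2 - 3/13*x_3**2 → 12/13*x_1*x_3**4 - 41/52*x_1*x_3**2 + 5/312*x_1 + 2*x_2**2*x_3 - 21/8*x_2**2 - 24/13*x_2*x_3**3 + 12/13*x_2*x_3**2 + 1/26*x_2*x_3 + 193/104*x_2 - 3/13*x_3**2 + 1/208
  leading term x_1*x_3**4: subtract (x_3**2)·k_3 from 12/13*x_1*x_3**4 - 41/52*x_1*x_3**2 + 5/312*x_1 + 2*x_2**2*x_3 - 21/8*x_2**2 - 24/13*x_2*x_3**3 + 12/13*x_2*x_3**2 + 1/26*x_2*x_3 + 193/104*x_2 - 3/13*x_3**2 + 1/208 → -10/13*x_1*x_3**2 + 5/312*x_1 + 2*x_2**2*x_3 - 21/8*x_2**2 - 3/2*x_2*x_3**2 + 1/26*x_2*x_3 + 193/104*x_2 + 3/2*x_3**2 + 1/208
  leading term x_1*x_3**2: subtract (-5/6)·k_3 from -10/13*x_1*x_3**2 + 5/312*x_1 + 2*x_2**2*x_3 - 21/8*x_2**2 - 3/2*x_2*x_3**2 + 1/26*x_2*x_3 + 193/104*x_2 + 3/2*x_3**2 + 1/208 → 2*x_2**2*x_3 - 21/8*x_2**2 - 3/2*x_2*x_3**2 - 3/2*x_2*x_3 + 31/8*x_2 + 3/2*x_3**2 - 23/16
  leading term x_2**2*x_3: no divisor's leading term divides it; move 2*x_2**2*x_3 to the remainder.
  leading term x_2**2: no divisor's leading term divides it; move -21/8*x_2**2 to the remainder.
  leading term x_2*x_3**2: no divisor's leading term divides it; move -3/2*x_2*x_3**2 to the remainder.
  leading term x_2*x_3: no divisor's leading term divides it; move -3/2*x_2*x_3 to the remainder.
  leading term x_2: no divisor's leading term divides it; move 31/8*x_2 to the remainder.
  leading term x_3**2: no divisor's leading term divides it; move 3/2*x_3**2 to the remainder.
  leading term 1: no divisor's leading term divides it; move -23/16 to the remainder.
  remainder 2*x_2**2*x_3 - 21/8*x_2**2 - 3/2*x_2*x_3**2 - 3/2*x_2*x_3 + 31/8*x_2 + 3/2*x_3**2 - 23/16 ≠ 0; add k_4 = 2*x_2**2*x_3 - 21/8*x_2**2 - 3/2*x_2*x_3**2 - 3/2*x_2*x_3 + 31/8*x_2 + 3/2*x_3**2 - 23/16 to the basis.

The other S-polynomials (S(h_2,k_3), S(h_1,k_4), S(h_2,k_4), S(k_3,k_4)) all reduce to 0 modulo the current basis, so we have a Gröbner basis.
Inter-reduce: drop elements whose leading term is divisible by another's, tail-reduce, and make monic.
Reduced Gröbner basis: {x_1*x_2 - 3/4*x_1 - 3/2*x_2 + 3/2, x_1*x_3**2 - 1/48*x_1 - 2*x_2*x_3 + 21/8*x_2 - 15/8, x_2**2*x_3 - 21/16*x_2**2 - 3/4*x_2*x_3**2 - 3/4*x_2*x_3 + 31/16*x_2 + 3/4*x_3**2 - 23/32}.

The bases are distinct; the ideals are different.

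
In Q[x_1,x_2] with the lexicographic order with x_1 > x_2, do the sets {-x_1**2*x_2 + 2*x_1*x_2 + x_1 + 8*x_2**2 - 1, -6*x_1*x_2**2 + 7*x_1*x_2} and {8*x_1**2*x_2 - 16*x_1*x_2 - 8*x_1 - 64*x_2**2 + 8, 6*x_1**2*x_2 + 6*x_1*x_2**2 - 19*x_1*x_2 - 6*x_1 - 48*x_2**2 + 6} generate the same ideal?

Two ideals are equal iff their reduced Gröbner bases coincide (the reduced basis is unique for a fixed ordering).
Buchberger on the first generating set:
f_1 = -x_1**2*x_2 + 2*x_1*x_2 + x_1 + 8*x_2**2 - 1, LT = x_1**2*x_2.
f_2 = -6*x_1*x_2**2 + 7*x_1*x_2, LT = x_1*x_2**2.

S(f_1,f_2): lcm = x_1**2*x_2**2. S = 7/6*x_1**2*x_2 - 2*x_1*x_2**2 - x_1*x_2 - 8*x_2**3 + x_2.
  reduce S modulo (f_1, f_2):
  remainder -x_1*x_2 + 7/6*x_1 - 8*x_2**3 + 28/3*x_2**2 + x_2 - 7/6 ≠ 0; add g_3 = -x_1*x_2 + 7/6*x_1 - 8*x_2**3 + 28/3*x_2**2 + x_2 - 7/6 to the basis.

S(f_1,g_3): lcm = x_1**2*x_2. S = 7/6*x_1**2 - 8*x_1*x_2**3 + 28/3*x_1*x_2**2 - x_1*x_2 - 13/6*x_1 - 8*x_2**2 + 1.
  reduce S modulo (f_1, f_2, g_3):
  remainder 7/6*x_1**2 - 10/3*x_1 + 8*x_2**3 - 52/3*x_2**2 - x_2 + 13/6 ≠ 0; add g_4 = 7/6*x_1**2 - 10/3*x_1 + 8*x_2**3 - 52/3*x_2**2 - x_2 + 13/6 to the basis.

S(f_2,g_3): lcm = x_1*x_2**2. S = -8*x_2**4 + 28/3*x_2**3 + x_2**2 - 7/6*x_2.
  reduce S modulo (f_1, f_2, g_3, g_4):
  remainder -8*x_2**4 + 28/3*x_2**3 + x_2**2 - 7/6*x_2 ≠ 0; add g_5 = -8*x_2**4 + 28/3*x_2**3 + x_2**2 - 7/6*x_2 to the basis.

The other S-polynomials (S(f_1,g_4), S(f_2,g_4), S(g_3,g_4), S(f_1,g_5), S(f_2,g_5), S(g_3,g_5), S(g_4,g_5)) all reduce to 0 modulo the current basis, so we have a Gröbner basis.
Inter-reduce: drop elements whose leading term is divisible by another's, tail-reduce, and make monic.
Reduced Gröbner basis: {x_1**2 - 20/7*x_1 + 48/7*x_2**3 - 104/7*x_2**2 - 6/7*x_2 + 13/7, x_1*x_2 - 7/6*x_1 + 8*x_2**3 - 28/3*x_2**2 - x_2 + 7/6, x_2**4 - 7/6*x_2**3 - 1/8*x_2**2 + 7/48*x_2}.

Buchberger on the second generating set:
h_1 = 8*x_1**2*x_2 - 16*x_1*x_2 - 8*x_1 - 64*x_2**2 + 8, LT = x_1**2*x_2.
h_2 = 6*x_1**2*x_2 + 6*x_1*x_2**2 - 19*x_1*x_2 - 6*x_1 - 48*x_2**2 + 6, LT = x_1**2*x_2.

S(h_1,h_2): lcm = x_1**2*x_2. S = -x_1*x_2**2 + 7/6*x_1*x_2.
  reduce S modulo (h_1, h_2):
  remainder -x_1*x_2**2 + 7/6*x_1*x_2 ≠ 0; add k_3 = -x_1*x_2**2 + 7/6*x_1*x_2 to the basis.

S(h_1,k_3): lcm = x_1**2*x_2**2. S = 7/6*x_1**2*x_2 - 2*x_1*x_2**2 - x_1*x_2 - 8*x_2**3 + x_2.
  reduce S modulo (h_1, h_2, k_3):
  remainder -x_1*x_2 + 7/6*x_1 - 8*x_2**3 + 28/3*x_2**2 + x_2 - 7/6 ≠ 0; add k_4 = -x_1*x_2 + 7/6*x_1 - 8*x_2**3 + 28/3*x_2**2 + x_2 - 7/6 to the basis.

S(h_1,k_4): lcm = x_1**2*x_2. S = 7/6*x_1**2 - 8*x_1*x_2**3 + 28/3*x_1*x_2**2 - x_1*x_2 - 13/6*x_1 - 8*x_2**2 + 1.
  reduce S modulo (h_1, h_2, k_3, k_4):
  remainder 7/6*x_1**2 - 10/3*x_1 + 8*x_2**3 - 52/3*x_2**2 - x_2 + 13/6 ≠ 0; add k_5 = 7/6*x_1**2 - 10/3*x_1 + 8*x_2**3 - 52/3*x_2**2 - x_2 + 13/6 to the basis.

S(k_3,k_4): lcm = x_1*x_2**2. S = -8*x_2**4 + 28/3*x_2**3 + x_2**2 - 7/6*x_2.
  reduce S modulo (h_1, h_2, k_3, k_4, k_5):
  remainder -8*x_2**4 + 28/3*x_2**3 + x_2**2 - 7/6*x_2 ≠ 0; add k_6 = -8*x_2**4 + 28/3*x_2**3 + x_2**2 - 7/6*x_2 to the basis.

The other S-polynomials (S(h_2,k_3), S(h_2,k_4), S(h_1,k_5), S(h_2,k_5), S(k_3,k_5), S(k_4,k_5), S(h_1,k_6), S(h_2,k_6), S(k_3,k_6), S(k_4,k_6), S(k_5,k_6)) all reduce to 0 modulo the current basis, so we have a Gröbner basis.
Inter-reduce: drop elements whose leading term is divisible by another's, tail-reduce, and make monic.
Reduced Gröbner basis: {x_1**2 - 20/7*x_1 + 48/7*x_2**3 - 104/7*x_2**2 - 6/7*x_2 + 13/7, x_1*x_2 - 7/6*x_1 + 8*x_2**3 - 28/3*x_2**2 - x_2 + 7/6, x_2**4 - 7/6*x_2**3 - 1/8*x_2**2 + 7/48*x_2}.

The two bases agree; hence the ideals are identical.

Yes, the ideals are equal.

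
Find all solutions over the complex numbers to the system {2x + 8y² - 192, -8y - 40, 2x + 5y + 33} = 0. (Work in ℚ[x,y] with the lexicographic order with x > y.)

{(-4, -5)}

Compute a lex Gröbner basis by Buchberger's algorithm.
f_1 = 2x + 8y² - 192, LT = x.
f_2 = -8y - 40, LT = y.
f_3 = 2x + 5y + 33, LT = x.

The S-polynomials (S(f_1,f_2), S(f_1,f_3), S(f_2,f_3)) all reduce to 0 modulo the current basis, so we have a Gröbner basis.
Inter-reduce: drop elements whose leading term is divisible by another's, tail-reduce, and make monic.
Reduced Gröbner basis: {x + 4, y + 5}.

From the last basis element, y + 5 = 0, so y takes values in {-5}. Each choice, substituted upward through the basis, yields the corresponding point(s) of the solution set.
  y = -5: the earlier basis element becomes x + 4 = 0, giving x = -4 — point (-4, -5).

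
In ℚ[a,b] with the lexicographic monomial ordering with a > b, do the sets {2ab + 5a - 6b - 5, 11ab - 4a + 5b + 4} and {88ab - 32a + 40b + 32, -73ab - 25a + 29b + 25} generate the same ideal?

Yes, the ideals are equal.

Since reduced Gröbner bases are canonical representatives of ideals under a given ordering, it suffices to compute and compare them.
Buchberger on the first generating set:
f_1 = 2ab + 5a - 6b - 5, LT = ab.
f_2 = 11ab - 4a + 5b + 4, LT = ab.

S(f_1,f_2): lcm = ab. S = 63/22a - 38/11b - 63/22.
  leading term a: no divisor's leading term divides it; move 63/22a to the remainder.
  leading term b: no divisor's leading term divides it; move -38/11b to the remainder.
  leading term 1: no divisor's leading term divides it; move -63/22 to the remainder.
  remainder 63/22a - 38/11b - 63/22 ≠ 0; add g_3 = 63/22a - 38/11b - 63/22 to the basis.

S(f_1,g_3): lcm = ab. S = 5/2a + 76/63b² - 2b - 5/2.
  leading term a: subtract (55/63)·g_3 from 5/2a + 76/63b² - 2b - 5/2 → 76/63b² + 64/63b
  leading term b²: no divisor's leading term divides it; move 76/63b² to the remainder.
  leading term b: no divisor's leading term divides it; move 64/63b to the remainder.
  remainder 76/63b² + 64/63b ≠ 0; add g_4 = 76/63b² + 64/63b to the basis.

S(f_2,g_3): lcm = ab. S = -4/11a + 76/63b² + 16/11b + 4/11.
  leading term a: subtract (-8/63)·g_3 from -4/11a + 76/63b² + 16/11b + 4/11 → 76/63b² + 64/63b
  leading term b²: subtract (1)·g_4 from 76/63b² + 64/63b → 0
  remainder 0.

S(f_1,g_4): lcm = ab². S = 63/38ab - 3b² - 5/2b.
  leading term ab: subtract (63/76)·f_1 from 63/38ab - 3b² - 5/2b → -315/76a - 3b² + 47/19b + 315/76
  leading term a: subtract (-55/38)·g_3 from -315/76a - 3b² + 47/19b + 315/76 → -3b² - 48/19b
  leading term b²: subtract (-189/76)·g_4 from -3b² - 48/19b → 0
  remainder 0.

S(f_2,g_4): lcm = ab². S = -252/209ab + 5/11b² + 4/11b.
  leading term ab: subtract (-126/209)·f_1 from -252/209ab + 5/11b² + 4/11b → 630/209a + 5/11b² - 680/209b - 630/209
  leading term a: subtract (20/19)·g_3 from 630/209a + 5/11b² - 680/209b - 630/209 → 5/11b² + 80/209b
  leading term b²: subtract (315/836)·g_4 from 5/11b² + 80/209b → 0
  remainder 0.

S(g_3,g_4): leading monomials are coprime, so the S-polynomial reduces to 0 (Buchberger's first criterion).
Every S-polynomial of the final basis reduces to 0, so we have a Gröbner basis.
Inter-reduce: drop elements whose leading term is divisible by another's, tail-reduce, and make monic.
Reduced Gröbner basis: {a - 76/63b - 1, b² + 16/19b}.

Buchberger on the second generating set:
h_1 = 88ab - 32a + 40b + 32, LT = ab.
h_2 = -73ab - 25a + 29b + 25, LT = ab.

S(h_1,h_2): lcm = ab. S = -567/803a + 684/803b + 567/803.
  leading term a: no divisor's leading term divides it; move -567/803a to the remainder.
  leading term b: no divisor's leading term divides it; move 684/803b to the remainder.
  leading term 1: no divisor's leading term divides it; move 567/803 to the remainder.
  remainder -567/803a + 684/803b + 567/803 ≠ 0; add k_3 = -567/803a + 684/803b + 567/803 to the basis.

S(h_1,k_3): lcm = ab. S = -4/11a + 76/63b² + 16/11b + 4/11.
  leading term a: subtract (292/567)·k_3 from -4/11a + 76/63b² + 16/11b + 4/11 → 76/63b² + 64/63b
  leading term b²: no divisor's leading term divides it; move 76/63b² to the remainder.
  leading term b: no divisor's leading term divides it; move 64/63b to the remainder.
  remainder 76/63b² + 64/63b ≠ 0; add k_4 = 76/63b² + 64/63b to the basis.

S(h_2,k_3): lcm = ab. S = 25/73a + 76/63b² + 44/73b - 25/73.
  leading term a: subtract (-275/567)·k_3 from 25/73a + 76/63b² + 44/73b - 25/73 → 76/63b² + 64/63b
  leading term b²: subtract (1)·k_4 from 76/63b² + 64/63b → 0
  remainder 0.

S(h_1,k_4): lcm = ab². S = -252/209ab + 5/11b² + 4/11b.
  leading term ab: subtract (-63/4598)·h_1 from -252/209ab + 5/11b² + 4/11b → -1008/2299a + 5/11b² + 2096/2299b + 1008/2299
  leading term a: subtract (1168/1881)·k_3 from -1008/2299a + 5/11b² + 2096/2299b + 1008/2299 → 5/11b² + 80/209b
  leading term b²: subtract (315/836)·k_4 from 5/11b² + 80/209b → 0
  remainder 0.

S(h_2,k_4): lcm = ab². S = -693/1387ab - 29/73b² - 25/73b.
  leading term ab: subtract (-63/11096)·h_1 from -693/1387ab - 29/73b² - 25/73b → -252/1387a - 29/73b² - 160/1387b + 252/1387
  leading term a: subtract (44/171)·k_3 from -252/1387a - 29/73b² - 160/1387b + 252/1387 → -29/73b² - 464/1387b
  leading term b²: subtract (-1827/5548)·k_4 from -29/73b² - 464/1387b → 0
  remainder 0.

S(k_3,k_4): leading monomials are coprime, so the S-polynomial reduces to 0 (Buchberger's first criterion).
Every S-polynomial of the final basis reduces to 0, so we have a Gröbner basis.
Inter-reduce: drop elements whose leading term is divisible by another's, tail-reduce, and make monic.
Reduced Gröbner basis: {a - 76/63b - 1, b² + 16/19b}.

Same reduced basis, so the two generating sets span the same ideal.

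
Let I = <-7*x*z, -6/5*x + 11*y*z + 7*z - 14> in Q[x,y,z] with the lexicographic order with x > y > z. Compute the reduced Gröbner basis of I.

f_1 = -7*x*z, LT = x*z.
f_2 = -6/5*x + 11*y*z + 7*z - 14, LT = x.

S(f_1,f_2): lcm = x*z. S = 55/6*y*z**2 + 35/6*z**2 - 35/3*z.
  leading term y*z**2: no divisor's leading term divides it; move 55/6*y*z**2 to the remainder.
  leading term z**2: no divisor's leading term divides it; move 35/6*z**2 to the remainder.
  leading term z: no divisor's leading term divides it; move -35/3*z to the remainder.
  remainder 55/6*y*z**2 + 35/6*z**2 - 35/3*z ≠ 0; add g_3 = 55/6*y*z**2 + 35/6*z**2 - 35/3*z to the basis.

The other S-polynomials (S(f_1,g_3), S(f_2,g_3)) all reduce to 0 modulo the current basis, so we have a Gröbner basis.
Inter-reduce: drop elements whose leading term is divisible by another's, tail-reduce, and make monic.

G = {x - 55/6*y*z - 35/6*z + 35/3, y*z**2 + 7/11*z**2 - 14/11*z}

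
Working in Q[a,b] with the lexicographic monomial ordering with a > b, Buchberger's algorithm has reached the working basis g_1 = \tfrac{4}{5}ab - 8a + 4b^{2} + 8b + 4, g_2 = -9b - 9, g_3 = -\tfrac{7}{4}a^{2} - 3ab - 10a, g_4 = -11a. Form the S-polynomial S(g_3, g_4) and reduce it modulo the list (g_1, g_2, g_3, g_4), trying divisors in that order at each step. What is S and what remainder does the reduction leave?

lcm(LM(g_3), LM(g_4)) = a^{2}.
S = (lcm/LT(g_3))·g_3 − (lcm/LT(g_4))·g_4 = \tfrac{12}{7}ab + \tfrac{40}{7}a.
Reduce S modulo (g_1, g_2, g_3, g_4) in that order:
  leading term ab: subtract (\tfrac{15}{7})·g_1 from \tfrac{12}{7}ab + \tfrac{40}{7}a → \tfrac{160}{7}a - \tfrac{60}{7}b^{2} - \tfrac{120}{7}b - \tfrac{60}{7}
  leading term a: subtract (-\tfrac{160}{77})·g_4 from \tfrac{160}{7}a - \tfrac{60}{7}b^{2} - \tfrac{120}{7}b - \tfrac{60}{7} → -\tfrac{60}{7}b^{2} - \tfrac{120}{7}b - \tfrac{60}{7}
  leading term b^{2}: subtract (\tfrac{20}{21}b)·g_2 from -\tfrac{60}{7}b^{2} - \tfrac{120}{7}b - \tfrac{60}{7} → -\tfrac{60}{7}b - \tfrac{60}{7}
  leading term b: subtract (\tfrac{20}{21})·g_2 from -\tfrac{60}{7}b - \tfrac{60}{7} → 0
The remainder is 0, so this S-polynomial contributes no new basis element.

S(g_3, g_4) = \tfrac{12}{7}ab + \tfrac{40}{7}a; remainder on division = 0.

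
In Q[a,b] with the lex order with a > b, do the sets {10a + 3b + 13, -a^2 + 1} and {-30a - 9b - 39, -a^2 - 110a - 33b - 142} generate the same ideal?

Equality of ideals is decidable: compute both reduced Gröbner bases (unique for the ordering) and check whether they agree.
Buchberger on the first generating set:
f_1 = 10a + 3b + 13, LT = a.
f_2 = -a^2 + 1, LT = a^2.

S(f_1,f_2): lcm = a^2. S = 3/10ab + 13/10a + 1.
  leading term ab: subtract (3/100b)·f_1 from 3/10ab + 13/10a + 1 → 13/10a - 9/100b^2 - 39/100b + 1
  leading term a: subtract (13/100)·f_1 from 13/10a - 9/100b^2 - 39/100b + 1 → -9/100b^2 - 39/50b - 69/100
  leading term b^2: no divisor's leading term divides it; move -9/100b^2 to the remainder.
  leading term b: no divisor's leading term divides it; move -39/50b to the remainder.
  leading term 1: no divisor's leading term divides it; move -69/100 to the remainder.
  remainder -9/100b^2 - 39/50b - 69/100 ≠ 0; add g_3 = -9/100b^2 - 39/50b - 69/100 to the basis.

The other S-polynomials (S(f_1,g_3), S(f_2,g_3)) all reduce to 0 modulo the current basis, so we have a Gröbner basis.
Inter-reduce: drop elements whose leading term is divisible by another's, tail-reduce, and make monic.
Reduced Gröbner basis: {a + 3/10b + 13/10, b^2 + 26/3b + 23/3}.

Buchberger on the second generating set:
h_1 = -30a - 9b - 39, LT = a.
h_2 = -a^2 - 110a - 33b - 142, LT = a^2.

S(h_1,h_2): lcm = a^2. S = 3/10ab - 1087/10a - 33b - 142.
  leading term ab: subtract (-1/100b)·h_1 from 3/10ab - 1087/10a - 33b - 142 → -1087/10a - 9/100b^2 - 3339/100b - 142
  leading term a: subtract (1087/300)·h_1 from -1087/10a - 9/100b^2 - 3339/100b - 142 → -9/100b^2 - 39/50b - 69/100
  leading term b^2: no divisor's leading term divides it; move -9/100b^2 to the remainder.
  leading term b: no divisor's leading term divides it; move -39/50b to the remainder.
  leading term 1: no divisor's leading term divides it; move -69/100 to the remainder.
  remainder -9/100b^2 - 39/50b - 69/100 ≠ 0; add k_3 = -9/100b^2 - 39/50b - 69/100 to the basis.

The other S-polynomials (S(h_1,k_3), S(h_2,k_3)) all reduce to 0 modulo the current basis, so we have a Gröbner basis.
Inter-reduce: drop elements whose leading term is divisible by another's, tail-reduce, and make monic.
Reduced Gröbner basis: {a + 3/10b + 13/10, b^2 + 26/3b + 23/3}.

Same reduced basis, so the two generating sets span the same ideal.

Yes, the ideals are equal.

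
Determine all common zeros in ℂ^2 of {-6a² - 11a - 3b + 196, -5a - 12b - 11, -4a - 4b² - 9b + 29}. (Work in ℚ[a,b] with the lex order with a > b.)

Compute a lex Gröbner basis by Buchberger's algorithm.
f_1 = -6a² - 11a - 3b + 196, LT = a².
f_2 = -5a - 12b - 11, LT = a.
f_3 = -4a - 4b² - 9b + 29, LT = a.

S(f_1,f_2): lcm = a². S = -12/5ab - 11/30a + ½b - 98/3.
  reduce S modulo (f_1, f_2, f_3):
  remainder 144/25b² + 333/50b - 1593/50 ≠ 0; add h_4 = 144/25b² + 333/50b - 1593/50 to the basis.

S(f_1,f_3): lcm = a². S = -ab² - 9/4ab + 109/12a + ½b - 98/3.
  reduce S modulo (f_1, f_2, f_3, h_4):
  remainder -11077/1280b - 33231/1280 ≠ 0; add h_5 = -11077/1280b - 33231/1280 to the basis.

The other S-polynomials (S(f_2,f_3), S(f_1,h_4), S(f_2,h_4), S(f_3,h_4), S(f_1,h_5), S(f_2,h_5), S(f_3,h_5), S(h_4,h_5)) all reduce to 0 modulo the current basis, so we have a Gröbner basis.
Inter-reduce: drop elements whose leading term is divisible by another's, tail-reduce, and make monic.
Reduced Gröbner basis: {a - 5, b + 3}.

A lex Gröbner basis eliminates variables successively. Here b + 3 depends only on b, with roots {-3}; lifting each root through the earlier basis elements recovers the full solutions.
  b = -3: the earlier basis element becomes a - 5 = 0, giving a = 5 — point (5, -3).
Zero-dimensionality of the ideal guarantees finitely many solutions over ℂ.

{(5, -3)}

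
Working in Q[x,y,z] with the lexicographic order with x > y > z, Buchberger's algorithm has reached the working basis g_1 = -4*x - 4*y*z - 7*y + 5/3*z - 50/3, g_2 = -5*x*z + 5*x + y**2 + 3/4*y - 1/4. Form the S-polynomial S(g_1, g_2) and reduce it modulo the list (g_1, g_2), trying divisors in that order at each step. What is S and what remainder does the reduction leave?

S(g_1, g_2) = x + 1/5*y**2 + y*z**2 + 7/4*y*z + 3/20*y - 5/12*z**2 + 25/6*z - 1/20; remainder on division = 1/5*y**2 + y*z**2 + 3/4*y*z - 8/5*y - 5/12*z**2 + 55/12*z - 253/60.

lcm(LM(g_1), LM(g_2)) = x*z.
S = (lcm/LT(g_1))·g_1 − (lcm/LT(g_2))·g_2 = x + 1/5*y**2 + y*z**2 + 7/4*y*z + 3/20*y - 5/12*z**2 + 25/6*z - 1/20.
Reduce S modulo (g_1, g_2) in that order:
  leading term x: subtract (-1/4)·g_1 from x + 1/5*y**2 + y*z**2 + 7/4*y*z + 3/20*y - 5/12*z**2 + 25/6*z - 1/20 → 1/5*y**2 + y*z**2 + 3/4*y*z - 8/5*y - 5/12*z**2 + 55/12*z - 253/60
  leading term y**2: no divisor's leading term divides it; move 1/5*y**2 to the remainder.
  leading term y*z**2: no divisor's leading term divides it; move y*z**2 to the remainder.
  leading term y*z: no divisor's leading term divides it; move 3/4*y*z to the remainder.
  leading term y: no divisor's leading term divides it; move -8/5*y to the remainder.
  leading term z**2: no divisor's leading term divides it; move -5/12*z**2 to the remainder.
  leading term z: no divisor's leading term divides it; move 55/12*z to the remainder.
  leading term 1: no divisor's leading term divides it; move -253/60 to the remainder.
The remainder 1/5*y**2 + y*z**2 + 3/4*y*z - 8/5*y - 5/12*z**2 + 55/12*z - 253/60 is nonzero, so it would be added as the next basis element.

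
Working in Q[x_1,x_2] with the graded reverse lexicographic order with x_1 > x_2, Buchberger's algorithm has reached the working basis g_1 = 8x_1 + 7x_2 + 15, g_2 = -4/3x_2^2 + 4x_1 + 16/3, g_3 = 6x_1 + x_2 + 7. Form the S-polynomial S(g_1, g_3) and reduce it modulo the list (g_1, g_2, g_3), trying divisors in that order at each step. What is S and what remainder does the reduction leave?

lcm(LM(g_1), LM(g_3)) = x_1.
S = (lcm/LT(g_1))·g_1 − (lcm/LT(g_3))·g_3 = 17/24x_2 + 17/24.
Reduce S modulo (g_1, g_2, g_3) in that order:
  leading term x_2: no divisor's leading term divides it; move 17/24x_2 to the remainder.
  leading term 1: no divisor's leading term divides it; move 17/24 to the remainder.
The remainder 17/24x_2 + 17/24 is nonzero, so it would be added as the next basis element.

S(g_1, g_3) = 17/24x_2 + 17/24; remainder on division = 17/24x_2 + 17/24.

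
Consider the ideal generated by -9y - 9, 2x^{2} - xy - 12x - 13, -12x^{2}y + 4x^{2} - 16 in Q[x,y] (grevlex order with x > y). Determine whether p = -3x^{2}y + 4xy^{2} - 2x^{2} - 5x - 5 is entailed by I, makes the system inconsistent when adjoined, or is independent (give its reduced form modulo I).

Adjoining -3x^{2}y + 4xy^{2} - 2x^{2} - 5x - 5 makes the ideal the whole ring: the system is inconsistent.

First compute the reduced Gröbner basis of I by Buchberger's algorithm.
f_1 = -9y - 9, LT = y.
f_2 = 2x^{2} - xy - 12x - 13, LT = x^{2}.
f_3 = -12x^{2}y + 4x^{2} - 16, LT = x^{2}y.

S(f_1,f_3): lcm = x^{2}y. S = \tfrac{4}{3}x^{2} - \tfrac{4}{3}.
  reduce S modulo (f_1, f_2, f_3):
  remainder \tfrac{22}{3}x + \tfrac{22}{3} ≠ 0; add h_4 = \tfrac{22}{3}x + \tfrac{22}{3} to the basis.

The other S-polynomials (S(f_1,f_2), S(f_2,f_3), S(f_1,h_4), S(f_2,h_4), S(f_3,h_4)) all reduce to 0 modulo the current basis, so we have a Gröbner basis.
Inter-reduce: drop elements whose leading term is divisible by another's, tail-reduce, and make monic.
Reduced Gröbner basis: {x + 1, y + 1}.
Label its elements g_1 = x + 1, g_2 = y + 1.

Reduce p = -3x^{2}y + 4xy^{2} - 2x^{2} - 5x - 5 modulo G:
  leading term x^{2}y: subtract (-3xy)·g_1 from -3x^{2}y + 4xy^{2} - 2x^{2} - 5x - 5 → 4xy^{2} - 2x^{2} + 3xy - 5x - 5
  leading term xy^{2}: subtract (4y^{2})·g_1 from 4xy^{2} - 2x^{2} + 3xy - 5x - 5 → -2x^{2} + 3xy - 4y^{2} - 5x - 5
  leading term x^{2}: subtract (-2x)·g_1 from -2x^{2} + 3xy - 4y^{2} - 5x - 5 → 3xy - 4y^{2} - 3x - 5
  leading term xy: subtract (3y)·g_1 from 3xy - 4y^{2} - 3x - 5 → -4y^{2} - 3x - 3y - 5
  leading term y^{2}: subtract (-4y)·g_2 from -4y^{2} - 3x - 3y - 5 → -3x + y - 5
  leading term x: subtract (-3)·g_1 from -3x + y - 5 → y - 2
  leading term y: subtract (1)·g_2 from y - 2 → -3
  leading term 1: no divisor's leading term divides it; move -3 to the remainder.
  normal form = -3.
The normal form is nonzero, so p ∉ I. Since p minus its normal form lies in I, I + (p) = I + (r) where r = -3; decide whether this ideal is the whole ring.
Here r = -3 is a nonzero constant, hence a unit: 1 ∈ I + (p), the Gröbner basis of I + (p) is {1}, and the enlarged system has no common solution — adjoining p is inconsistent.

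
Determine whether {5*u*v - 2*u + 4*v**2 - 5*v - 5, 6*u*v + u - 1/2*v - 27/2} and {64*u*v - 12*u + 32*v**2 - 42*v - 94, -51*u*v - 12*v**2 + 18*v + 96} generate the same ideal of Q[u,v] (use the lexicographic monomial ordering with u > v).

Two ideals are equal iff their reduced Gröbner bases coincide (the reduced basis is unique for a fixed ordering).
Buchberger on the first generating set:
f_1 = 5*u*v - 2*u + 4*v**2 - 5*v - 5, LT = u*v.
f_2 = 6*u*v + u - 1/2*v - 27/2, LT = u*v.

S(f_1,f_2): lcm = u*v. S = -17/30*u + 4/5*v**2 - 11/12*v + 5/4.
  leading term u: no divisor's leading term divides it; move -17/30*u to the remainder.
  leading term v**2: no divisor's leading term divides it; move 4/5*v**2 to the remainder.
  leading term v: no divisor's leading term divides it; move -11/12*v to the remainder.
  leading term 1: no divisor's leading term divides it; move 5/4 to the remainder.
  remainder -17/30*u + 4/5*v**2 - 11/12*v + 5/4 ≠ 0; add g_3 = -17/30*u + 4/5*v**2 - 11/12*v + 5/4 to the basis.

S(f_1,g_3): lcm = u*v. S = -2/5*u + 24/17*v**3 - 139/170*v**2 + 41/34*v - 1.
  leading term u: subtract (12/17)·g_3 from -2/5*u + 24/17*v**3 - 139/170*v**2 + 41/34*v - 1 → 24/17*v**3 - 47/34*v**2 + 63/34*v - 32/17
  leading term v**3: no divisor's leading term divides it; move 24/17*v**3 to the remainder.
  leading term v**2: no divisor's leading term divides it; move -47/34*v**2 to the remainder.
  leading term v: no divisor's leading term divides it; move 63/34*v to the remainder.
  leading term 1: no divisor's leading term divides it; move -32/17 to the remainder.
  remainder 24/17*v**3 - 47/34*v**2 + 63/34*v - 32/17 ≠ 0; add g_4 = 24/17*v**3 - 47/34*v**2 + 63/34*v - 32/17 to the basis.

The other S-polynomials (S(f_2,g_3), S(f_1,g_4), S(f_2,g_4), S(g_3,g_4)) all reduce to 0 modulo the current basis, so we have a Gröbner basis.
Inter-reduce: drop elements whose leading term is divisible by another's, tail-reduce, and make monic.
Reduced Gröbner basis: {u - 24/17*v**2 + 55/34*v - 75/34, v**3 - 47/48*v**2 + 21/16*v - 4/3}.

Buchberger on the second generating set:
h_1 = 64*u*v - 12*u + 32*v**2 - 42*v - 94, LT = u*v.
h_2 = -51*u*v - 12*v**2 + 18*v + 96, LT = u*v.

S(h_1,h_2): lcm = u*v. S = -3/16*u + 9/34*v**2 - 165/544*v + 225/544.
  leading term u: no divisor's leading term divides it; move -3/16*u to the remainder.
  leading term v**2: no divisor's leading term divides it; move 9/34*v**2 to the remainder.
  leading term v: no divisor's leading term divides it; move -165/544*v to the remainder.
  leading term 1: no divisor's leading term divides it; move 225/544 to the remainder.
  remainder -3/16*u + 9/34*v**2 - 165/544*v + 225/544 ≠ 0; add k_3 = -3/16*u + 9/34*v**2 - 165/544*v + 225/544 to the basis.

S(h_1,k_3): lcm = u*v. S = -3/16*u + 24/17*v**3 - 19/17*v**2 + 843/544*v - 47/32.
  leading term u: subtract (1)·k_3 from -3/16*u + 24/17*v**3 - 19/17*v**2 + 843/544*v - 47/32 → 24/17*v**3 - 47/34*v**2 + 63/34*v - 32/17
  leading term v**3: no divisor's leading term divides it; move 24/17*v**3 to the remainder.
  leading term v**2: no divisor's leading term divides it; move -47/34*v**2 to the remainder.
  leading term v: no divisor's leading term divides it; move 63/34*v to the remainder.
  leading term 1: no divisor's leading term divides it; move -32/17 to the remainder.
  remainder 24/17*v**3 - 47/34*v**2 + 63/34*v - 32/17 ≠ 0; add k_4 = 24/17*v**3 - 47/34*v**2 + 63/34*v - 32/17 to the basis.

The other S-polynomials (S(h_2,k_3), S(h_1,k_4), S(h_2,k_4), S(k_3,k_4)) all reduce to 0 modulo the current basis, so we have a Gröbner basis.
Inter-reduce: drop elements whose leading term is divisible by another's, tail-reduce, and make monic.
Reduced Gröbner basis: {u - 24/17*v**2 + 55/34*v - 75/34, v**3 - 47/48*v**2 + 21/16*v - 4/3}.

These coincide, so the ideals are equal.

Yes, the ideals are equal.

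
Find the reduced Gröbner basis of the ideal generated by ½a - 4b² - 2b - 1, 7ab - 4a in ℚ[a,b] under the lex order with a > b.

This is the nonlinear analogue of row-reducing a linear system.

f_1 = ½a - 4b² - 2b - 1, LT = a.
f_2 = 7ab - 4a, LT = ab.

S(f_1,f_2): lcm = ab. S = 4/7a - 8b³ - 4b² - 2b.
  leading term a: subtract (8/7)·f_1 from 4/7a - 8b³ - 4b² - 2b → -8b³ + 4/7b² + 2/7b + 8/7
  leading term b³: no divisor's leading term divides it; move -8b³ to the remainder.
  leading term b²: no divisor's leading term divides it; move 4/7b² to the remainder.
  leading term b: no divisor's leading term divides it; move 2/7b to the remainder.
  leading term 1: no divisor's leading term divides it; move 8/7 to the remainder.
  remainder -8b³ + 4/7b² + 2/7b + 8/7 ≠ 0; add g_3 = -8b³ + 4/7b² + 2/7b + 8/7 to the basis.

The other S-polynomials (S(f_1,g_3), S(f_2,g_3)) all reduce to 0 modulo the current basis, so we have a Gröbner basis.
Inter-reduce: drop elements whose leading term is divisible by another's, tail-reduce, and make monic.

G = {a - 8b² - 4b - 2, b³ - 1/14b² - 1/28b - 1/7}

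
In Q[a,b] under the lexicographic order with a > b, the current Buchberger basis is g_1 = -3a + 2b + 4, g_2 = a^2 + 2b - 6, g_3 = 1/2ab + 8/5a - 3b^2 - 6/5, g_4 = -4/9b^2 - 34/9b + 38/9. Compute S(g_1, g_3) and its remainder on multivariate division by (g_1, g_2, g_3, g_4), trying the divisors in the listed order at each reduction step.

lcm(LM(g_1), LM(g_3)) = ab.
S = (lcm/LT(g_1))·g_1 − (lcm/LT(g_3))·g_3 = -16/5a + 16/3b^2 - 4/3b + 12/5.
Reduce S modulo (g_1, g_2, g_3, g_4) in that order:
  leading term a: subtract (16/15)·g_1 from -16/5a + 16/3b^2 - 4/3b + 12/5 → 16/3b^2 - 52/15b - 28/15
  leading term b^2: subtract (-12)·g_4 from 16/3b^2 - 52/15b - 28/15 → -244/5b + 244/5
  leading term b: no divisor's leading term divides it; move -244/5b to the remainder.
  leading term 1: no divisor's leading term divides it; move 244/5 to the remainder.
The remainder -244/5b + 244/5 is nonzero, so it would be added as the next basis element.

S(g_1, g_3) = -16/5a + 16/3b^2 - 4/3b + 12/5; remainder on division = -244/5b + 244/5.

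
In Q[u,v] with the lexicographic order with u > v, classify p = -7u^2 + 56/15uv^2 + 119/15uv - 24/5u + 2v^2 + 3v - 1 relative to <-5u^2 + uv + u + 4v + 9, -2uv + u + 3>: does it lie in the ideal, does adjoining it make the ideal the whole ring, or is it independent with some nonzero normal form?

-7u^2 + 56/15uv^2 + 119/15uv - 24/5u + 2v^2 + 3v - 1 is independent of I; its normal form modulo I is 14/15v^2 + 11/15v - 1/5.

First compute the reduced Gröbner basis of I by Buchberger's algorithm.
f_1 = -5u^2 + uv + u + 4v + 9, LT = u^2.
f_2 = -2uv + u + 3, LT = uv.

S(f_1,f_2): lcm = u^2v. S = 1/2u^2 - 1/5uv^2 - 1/5uv + 3/2u - 4/5v^2 - 9/5v.
  leading term u^2: subtract (-1/10)·f_1 from 1/2u^2 - 1/5uv^2 - 1/5uv + 3/2u - 4/5v^2 - 9/5v → -1/5uv^2 - 1/10uv + 8/5u - 4/5v^2 - 7/5v + 9/10
  leading term uv^2: subtract (1/10v)·f_2 from -1/5uv^2 - 1/10uv + 8/5u - 4/5v^2 - 7/5v + 9/10 → -1/5uv + 8/5u - 4/5v^2 - 17/10v + 9/10
  leading term uv: subtract (1/10)·f_2 from -1/5uv + 8/5u - 4/5v^2 - 17/10v + 9/10 → 3/2u - 4/5v^2 - 17/10v + 3/5
  leading term u: no divisor's leading term divides it; move 3/2u to the remainder.
  leading term v^2: no divisor's leading term divides it; move -4/5v^2 to the remainder.
  leading term v: no divisor's leading term divides it; move -17/10v to the remainder.
  leading term 1: no divisor's leading term divides it; move 3/5 to the remainder.
  remainder 3/2u - 4/5v^2 - 17/10v + 3/5 ≠ 0; add h_3 = 3/2u - 4/5v^2 - 17/10v + 3/5 to the basis.

S(f_2,h_3): lcm = uv. S = -1/2u + 8/15v^3 + 17/15v^2 - 2/5v - 3/2.
  leading term u: subtract (-1/3)·h_3 from -1/2u + 8/15v^3 + 17/15v^2 - 2/5v - 3/2 → 8/15v^3 + 13/15v^2 - 29/30v - 13/10
  leading term v^3: no divisor's leading term divides it; move 8/15v^3 to the remainder.
  leading term v^2: no divisor's leading term divides it; move 13/15v^2 to the remainder.
  leading term v: no divisor's leading term divides it; move -29/30v to the remainder.
  leading term 1: no divisor's leading term divides it; move -13/10 to the remainder.
  remainder 8/15v^3 + 13/15v^2 - 29/30v - 13/10 ≠ 0; add h_4 = 8/15v^3 + 13/15v^2 - 29/30v - 13/10 to the basis.

The other S-polynomials (S(f_1,h_3), S(f_1,h_4), S(f_2,h_4), S(h_3,h_4)) all reduce to 0 modulo the current basis, so we have a Gröbner basis.
Inter-reduce: drop elements whose leading term is divisible by another's, tail-reduce, and make monic.
Reduced Gröbner basis: {u - 8/15v^2 - 17/15v + 2/5, v^3 + 13/8v^2 - 29/16v - 39/16}.
Label its elements g_1 = u - 8/15v^2 - 17/15v + 2/5, g_2 = v^3 + 13/8v^2 - 29/16v - 39/16.

Reduce p = -7u^2 + 56/15uv^2 + 119/15uv - 24/5u + 2v^2 + 3v - 1 modulo G:
  leading term u^2: subtract (-7u)·g_1 from -7u^2 + 56/15uv^2 + 119/15uv - 24/5u + 2v^2 + 3v - 1 → -2u + 2v^2 + 3v - 1
  leading term u: subtract (-2)·g_1 from -2u + 2v^2 + 3v - 1 → 14/15v^2 + 11/15v - 1/5
  leading term v^2: no divisor's leading term divides it; move 14/15v^2 to the remainder.
  leading term v: no divisor's leading term divides it; move 11/15v to the remainder.
  leading term 1: no divisor's leading term divides it; move -1/5 to the remainder.
  normal form = 14/15v^2 + 11/15v - 1/5.
The normal form is nonzero, so p ∉ I. Since p minus its normal form lies in I, I + (p) = I + (r) where r = 14/15v^2 + 11/15v - 1/5; decide whether this ideal is the whole ring.
Run Buchberger on G together with r (pairs among the g_i already reduce to 0 since G is a Gröbner basis):
g_1 = u - 8/15v^2 - 17/15v + 2/5, LT = u.
g_2 = v^3 + 13/8v^2 - 29/16v - 39/16, LT = v^3.
r = 14/15v^2 + 11/15v - 1/5, LT = v^2.

S(g_2,r): lcm = v^3. S = 47/56v^2 - 179/112v - 39/16.
  leading term v^2: subtract (705/784)·r from 47/56v^2 - 179/112v - 39/16 → -885/392v - 885/392
  leading term v: no divisor's leading term divides it; move -885/392v to the remainder.
  leading term 1: no divisor's leading term divides it; move -885/392 to the remainder.
  remainder -885/392v - 885/392 ≠ 0; add m_4 = -885/392v - 885/392 to the basis.

The other S-polynomials (S(g_1,g_2), S(g_1,r), S(g_1,m_4), S(g_2,m_4), S(r,m_4)) all reduce to 0 modulo the current basis, so we have a Gröbner basis.
Inter-reduce: drop elements whose leading term is divisible by another's, tail-reduce, and make monic.
Reduced Gröbner basis: {u + 1, v + 1}.
The reduced Gröbner basis of I + (p) is {u + 1, v + 1} ≠ {1}, a proper ideal, so the enlarged system stays consistent: p is independent of I, with normal form 14/15v^2 + 11/15v - 1/5.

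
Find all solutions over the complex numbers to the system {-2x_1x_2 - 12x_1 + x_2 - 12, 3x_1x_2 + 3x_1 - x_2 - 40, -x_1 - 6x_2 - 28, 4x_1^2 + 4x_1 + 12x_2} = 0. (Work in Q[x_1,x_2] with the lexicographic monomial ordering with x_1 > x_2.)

{(-4, -4)}

Compute a lex Gröbner basis by Buchberger's algorithm.
f_1 = -2x_1x_2 - 12x_1 + x_2 - 12, LT = x_1x_2.
f_2 = 3x_1x_2 + 3x_1 - x_2 - 40, LT = x_1x_2.
f_3 = -x_1 - 6x_2 - 28, LT = x_1.
f_4 = 4x_1^2 + 4x_1 + 12x_2, LT = x_1^2.

S(f_1,f_2): lcm = x_1x_2. S = 5x_1 - 1/6x_2 + 58/3.
  leading term x_1: subtract (-5)·f_3 from 5x_1 - 1/6x_2 + 58/3 → -181/6x_2 - 362/3
  leading term x_2: no divisor's leading term divides it; move -181/6x_2 to the remainder.
  leading term 1: no divisor's leading term divides it; move -362/3 to the remainder.
  remainder -181/6x_2 - 362/3 ≠ 0; add h_5 = -181/6x_2 - 362/3 to the basis.

The other S-polynomials (S(f_1,f_3), S(f_1,f_4), S(f_2,f_3), S(f_2,f_4), S(f_3,f_4), S(f_1,h_5), S(f_2,h_5), S(f_3,h_5), S(f_4,h_5)) all reduce to 0 modulo the current basis, so we have a Gröbner basis.
Inter-reduce: drop elements whose leading term is divisible by another's, tail-reduce, and make monic.
Reduced Gröbner basis: {x_1 + 4, x_2 + 4}.

Since the basis is lex-ordered, x_2 + 4 is univariate in x_2. Its roots are {-4}. Back-substituting each root into the other basis elements fixes the other coordinates.
  x_2 = -4: the earlier basis element becomes x_1 + 4 = 0, giving x_1 = -4 — point (-4, -4).
Each listed point satisfies every original equation (direct substitution).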